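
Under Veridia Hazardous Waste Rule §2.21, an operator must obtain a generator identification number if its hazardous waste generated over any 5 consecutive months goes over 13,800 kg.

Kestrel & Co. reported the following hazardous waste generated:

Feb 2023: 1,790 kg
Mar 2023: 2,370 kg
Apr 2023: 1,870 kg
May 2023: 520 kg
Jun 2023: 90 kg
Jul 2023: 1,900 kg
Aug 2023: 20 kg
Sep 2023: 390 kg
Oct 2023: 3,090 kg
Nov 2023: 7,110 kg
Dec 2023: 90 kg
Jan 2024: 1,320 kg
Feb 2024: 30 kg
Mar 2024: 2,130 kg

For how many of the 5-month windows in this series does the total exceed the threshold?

Feb 2023–Jun 2023: 1,790 kg + 2,370 kg + 1,870 kg + 520 kg + 90 kg = 6,640 kg (under)
Mar 2023–Jul 2023: 2,370 kg + 1,870 kg + 520 kg + 90 kg + 1,900 kg = 6,750 kg (under)
Apr 2023–Aug 2023: 1,870 kg + 520 kg + 90 kg + 1,900 kg + 20 kg = 4,400 kg (under)
May 2023–Sep 2023: 520 kg + 90 kg + 1,900 kg + 20 kg + 390 kg = 2,920 kg (under)
Jun 2023–Oct 2023: 90 kg + 1,900 kg + 20 kg + 390 kg + 3,090 kg = 5,490 kg (under)
Jul 2023–Nov 2023: 1,900 kg + 20 kg + 390 kg + 3,090 kg + 7,110 kg = 12,510 kg (under)
Aug 2023–Dec 2023: 20 kg + 390 kg + 3,090 kg + 7,110 kg + 90 kg = 10,700 kg (under)
Sep 2023–Jan 2024: 390 kg + 3,090 kg + 7,110 kg + 90 kg + 1,320 kg = 12,000 kg (under)
Oct 2023–Feb 2024: 3,090 kg + 7,110 kg + 90 kg + 1,320 kg + 30 kg = 11,640 kg (under)
Nov 2023–Mar 2024: 7,110 kg + 90 kg + 1,320 kg + 30 kg + 2,130 kg = 10,680 kg (under)
0 windows exceed the threshold.

0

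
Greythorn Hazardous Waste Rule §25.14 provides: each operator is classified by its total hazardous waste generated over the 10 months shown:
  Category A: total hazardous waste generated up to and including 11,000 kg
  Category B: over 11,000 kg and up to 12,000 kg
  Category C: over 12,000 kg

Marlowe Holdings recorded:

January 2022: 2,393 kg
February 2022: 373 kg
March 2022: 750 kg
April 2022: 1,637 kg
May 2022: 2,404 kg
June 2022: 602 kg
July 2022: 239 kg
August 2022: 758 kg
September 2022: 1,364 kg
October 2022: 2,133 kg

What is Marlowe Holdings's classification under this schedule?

Category C

Total hazardous waste generated: 2,393 kg + 373 kg + 750 kg + 1,637 kg + 2,404 kg + 602 kg + 239 kg + 758 kg + 1,364 kg + 2,133 kg = 12,653 kg.
12,653 kg > 12,000 kg, so Category C applies.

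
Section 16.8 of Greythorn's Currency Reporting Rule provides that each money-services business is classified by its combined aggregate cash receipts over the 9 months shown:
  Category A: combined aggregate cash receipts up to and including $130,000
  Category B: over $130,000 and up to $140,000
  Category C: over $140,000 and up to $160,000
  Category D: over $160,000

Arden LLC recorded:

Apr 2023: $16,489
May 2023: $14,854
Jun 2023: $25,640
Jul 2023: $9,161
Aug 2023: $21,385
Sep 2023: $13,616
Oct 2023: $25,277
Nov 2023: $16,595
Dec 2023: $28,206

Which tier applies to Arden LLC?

Combined aggregate cash receipts: $16,489 + $14,854 + $25,640 + $9,161 + $21,385 + $13,616 + $25,277 + $16,595 + $28,206 = $171,223.
$171,223 > $160,000, so Category D applies.

Category D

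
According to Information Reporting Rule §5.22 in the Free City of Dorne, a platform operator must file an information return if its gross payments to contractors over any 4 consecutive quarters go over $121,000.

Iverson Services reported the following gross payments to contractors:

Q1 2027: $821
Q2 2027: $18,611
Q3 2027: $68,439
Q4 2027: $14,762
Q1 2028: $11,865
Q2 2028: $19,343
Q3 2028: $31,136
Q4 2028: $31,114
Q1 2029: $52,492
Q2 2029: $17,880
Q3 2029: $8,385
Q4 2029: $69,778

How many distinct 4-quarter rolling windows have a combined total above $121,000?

Q1 2027–Q4 2027: $821 + $18,611 + $68,439 + $14,762 = $102,633 (under)
Q2 2027–Q1 2028: $18,611 + $68,439 + $14,762 + $11,865 = $113,677 (under)
Q3 2027–Q2 2028: $68,439 + $14,762 + $11,865 + $19,343 = $114,409 (under)
Q4 2027–Q3 2028: $14,762 + $11,865 + $19,343 + $31,136 = $77,106 (under)
Q1 2028–Q4 2028: $11,865 + $19,343 + $31,136 + $31,114 = $93,458 (under)
Q2 2028–Q1 2029: $19,343 + $31,136 + $31,114 + $52,492 = $134,085 (over)
Q3 2028–Q2 2029: $31,136 + $31,114 + $52,492 + $17,880 = $132,622 (over)
Q4 2028–Q3 2029: $31,114 + $52,492 + $17,880 + $8,385 = $109,871 (under)
Q1 2029–Q4 2029: $52,492 + $17,880 + $8,385 + $69,778 = $148,535 (over)
3 windows exceed the threshold.

3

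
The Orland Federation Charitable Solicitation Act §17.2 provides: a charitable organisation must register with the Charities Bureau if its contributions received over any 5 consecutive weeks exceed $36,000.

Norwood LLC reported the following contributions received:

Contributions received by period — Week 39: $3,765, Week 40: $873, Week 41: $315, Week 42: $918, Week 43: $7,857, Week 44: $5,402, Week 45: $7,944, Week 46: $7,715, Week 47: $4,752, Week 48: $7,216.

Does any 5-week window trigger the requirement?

Week 39–Week 43: $3,765 + $873 + $315 + $918 + $7,857 = $13,728 (under)
Week 40–Week 44: $873 + $315 + $918 + $7,857 + $5,402 = $15,365 (under)
Week 41–Week 45: $315 + $918 + $7,857 + $5,402 + $7,944 = $22,436 (under)
Week 42–Week 46: $918 + $7,857 + $5,402 + $7,944 + $7,715 = $29,836 (under)
Week 43–Week 47: $7,857 + $5,402 + $7,944 + $7,715 + $4,752 = $33,670 (under)
Week 44–Week 48: $5,402 + $7,944 + $7,715 + $4,752 + $7,216 = $33,029 (under)
No window exceeds $36,000.

No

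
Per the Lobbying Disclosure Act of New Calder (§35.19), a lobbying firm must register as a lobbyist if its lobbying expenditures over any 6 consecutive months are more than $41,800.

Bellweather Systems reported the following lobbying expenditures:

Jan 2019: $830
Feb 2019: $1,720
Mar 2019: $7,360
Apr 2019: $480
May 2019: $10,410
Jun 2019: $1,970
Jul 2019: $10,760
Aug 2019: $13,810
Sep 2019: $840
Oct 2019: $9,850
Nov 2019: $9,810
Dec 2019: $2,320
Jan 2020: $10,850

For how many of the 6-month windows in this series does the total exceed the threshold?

5

Jan 2019–Jun 2019: $830 + $1,720 + $7,360 + $480 + $10,410 + $1,970 = $22,770 (under)
Feb 2019–Jul 2019: $1,720 + $7,360 + $480 + $10,410 + $1,970 + $10,760 = $32,700 (under)
Mar 2019–Aug 2019: $7,360 + $480 + $10,410 + $1,970 + $10,760 + $13,810 = $44,790 (over)
Apr 2019–Sep 2019: $480 + $10,410 + $1,970 + $10,760 + $13,810 + $840 = $38,270 (under)
May 2019–Oct 2019: $10,410 + $1,970 + $10,760 + $13,810 + $840 + $9,850 = $47,640 (over)
Jun 2019–Nov 2019: $1,970 + $10,760 + $13,810 + $840 + $9,850 + $9,810 = $47,040 (over)
Jul 2019–Dec 2019: $10,760 + $13,810 + $840 + $9,850 + $9,810 + $2,320 = $47,390 (over)
Aug 2019–Jan 2020: $13,810 + $840 + $9,850 + $9,810 + $2,320 + $10,850 = $47,480 (over)
5 windows exceed the threshold.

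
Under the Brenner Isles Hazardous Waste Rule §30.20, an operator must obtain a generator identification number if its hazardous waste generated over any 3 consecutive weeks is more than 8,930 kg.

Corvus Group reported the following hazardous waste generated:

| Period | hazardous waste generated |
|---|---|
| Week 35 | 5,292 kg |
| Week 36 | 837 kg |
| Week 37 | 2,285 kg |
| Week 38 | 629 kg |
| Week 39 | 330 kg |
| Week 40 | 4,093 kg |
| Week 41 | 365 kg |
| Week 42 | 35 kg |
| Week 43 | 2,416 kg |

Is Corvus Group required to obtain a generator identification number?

Week 35–Week 37: 5,292 kg + 837 kg + 2,285 kg = 8,414 kg (under)
Week 36–Week 38: 837 kg + 2,285 kg + 629 kg = 3,751 kg (under)
Week 37–Week 39: 2,285 kg + 629 kg + 330 kg = 3,244 kg (under)
Week 38–Week 40: 629 kg + 330 kg + 4,093 kg = 5,052 kg (under)
Week 39–Week 41: 330 kg + 4,093 kg + 365 kg = 4,788 kg (under)
Week 40–Week 42: 4,093 kg + 365 kg + 35 kg = 4,493 kg (under)
Week 41–Week 43: 365 kg + 35 kg + 2,416 kg = 2,816 kg (under)
No window exceeds 8,930 kg.

No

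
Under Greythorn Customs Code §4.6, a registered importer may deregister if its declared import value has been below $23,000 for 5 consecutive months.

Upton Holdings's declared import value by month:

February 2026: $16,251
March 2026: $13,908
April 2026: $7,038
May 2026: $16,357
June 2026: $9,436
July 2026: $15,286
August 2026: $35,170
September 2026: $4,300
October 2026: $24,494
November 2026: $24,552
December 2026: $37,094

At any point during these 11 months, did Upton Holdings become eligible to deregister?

Yes

Months below $23,000: February 2026, March 2026, April 2026, May 2026, June 2026, July 2026, September 2026.
Longest run of consecutive months below the threshold: 6.
6 ≥ 5, so Upton Holdings became eligible.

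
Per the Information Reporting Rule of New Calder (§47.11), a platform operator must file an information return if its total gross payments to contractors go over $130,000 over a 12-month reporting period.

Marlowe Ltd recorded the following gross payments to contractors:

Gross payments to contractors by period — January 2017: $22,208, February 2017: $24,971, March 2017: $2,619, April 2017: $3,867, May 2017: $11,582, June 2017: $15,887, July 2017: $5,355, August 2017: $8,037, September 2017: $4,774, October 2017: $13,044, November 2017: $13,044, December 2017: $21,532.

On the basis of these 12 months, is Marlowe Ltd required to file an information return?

Total gross payments to contractors: $22,208 + $24,971 + $2,619 + $3,867 + $11,582 + $15,887 + $5,355 + $8,037 + $4,774 + $13,044 + $13,044 + $21,532 = $146,920.
$146,920 > $130,000, so the threshold is exceeded.

Yes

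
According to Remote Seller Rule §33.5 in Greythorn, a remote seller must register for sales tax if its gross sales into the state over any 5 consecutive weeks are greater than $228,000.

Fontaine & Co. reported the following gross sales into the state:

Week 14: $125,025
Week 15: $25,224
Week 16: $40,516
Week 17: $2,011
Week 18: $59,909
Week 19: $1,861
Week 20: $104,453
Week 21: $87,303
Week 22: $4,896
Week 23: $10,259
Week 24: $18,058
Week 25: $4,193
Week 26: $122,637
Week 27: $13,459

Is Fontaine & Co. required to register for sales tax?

Yes

Week 14–Week 18: $125,025 + $25,224 + $40,516 + $2,011 + $59,909 = $252,685 (over)
Week 15–Week 19: $25,224 + $40,516 + $2,011 + $59,909 + $1,861 = $129,521 (under)
Week 16–Week 20: $40,516 + $2,011 + $59,909 + $1,861 + $104,453 = $208,750 (under)
Week 17–Week 21: $2,011 + $59,909 + $1,861 + $104,453 + $87,303 = $255,537 (over)
Week 18–Week 22: $59,909 + $1,861 + $104,453 + $87,303 + $4,896 = $258,422 (over)
Week 19–Week 23: $1,861 + $104,453 + $87,303 + $4,896 + $10,259 = $208,772 (under)
Week 20–Week 24: $104,453 + $87,303 + $4,896 + $10,259 + $18,058 = $224,969 (under)
Week 21–Week 25: $87,303 + $4,896 + $10,259 + $18,058 + $4,193 = $124,709 (under)
Week 22–Week 26: $4,896 + $10,259 + $18,058 + $4,193 + $122,637 = $160,043 (under)
Week 23–Week 27: $10,259 + $18,058 + $4,193 + $122,637 + $13,459 = $168,606 (under)
At least one window exceeds $228,000.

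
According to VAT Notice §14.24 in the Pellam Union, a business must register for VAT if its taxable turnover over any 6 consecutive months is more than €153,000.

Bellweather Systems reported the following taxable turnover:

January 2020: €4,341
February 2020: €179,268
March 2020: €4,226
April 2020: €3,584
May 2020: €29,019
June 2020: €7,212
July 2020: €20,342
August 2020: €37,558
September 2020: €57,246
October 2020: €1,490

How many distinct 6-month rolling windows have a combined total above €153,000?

3

January 2020–June 2020: €4,341 + €179,268 + €4,226 + €3,584 + €29,019 + €7,212 = €227,650 (over)
February 2020–July 2020: €179,268 + €4,226 + €3,584 + €29,019 + €7,212 + €20,342 = €243,651 (over)
March 2020–August 2020: €4,226 + €3,584 + €29,019 + €7,212 + €20,342 + €37,558 = €101,941 (under)
April 2020–September 2020: €3,584 + €29,019 + €7,212 + €20,342 + €37,558 + €57,246 = €154,961 (over)
May 2020–October 2020: €29,019 + €7,212 + €20,342 + €37,558 + €57,246 + €1,490 = €152,867 (under)
3 windows exceed the threshold.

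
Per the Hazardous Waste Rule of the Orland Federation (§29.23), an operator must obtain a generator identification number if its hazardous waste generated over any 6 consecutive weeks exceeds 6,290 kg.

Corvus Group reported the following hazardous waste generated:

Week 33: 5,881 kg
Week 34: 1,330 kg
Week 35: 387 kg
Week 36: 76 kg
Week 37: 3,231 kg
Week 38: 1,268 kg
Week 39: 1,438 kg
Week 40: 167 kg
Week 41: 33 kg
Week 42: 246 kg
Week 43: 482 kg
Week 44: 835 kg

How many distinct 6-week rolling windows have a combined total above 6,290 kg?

Week 33–Week 38: 5,881 kg + 1,330 kg + 387 kg + 76 kg + 3,231 kg + 1,268 kg = 12,173 kg (over)
Week 34–Week 39: 1,330 kg + 387 kg + 76 kg + 3,231 kg + 1,268 kg + 1,438 kg = 7,730 kg (over)
Week 35–Week 40: 387 kg + 76 kg + 3,231 kg + 1,268 kg + 1,438 kg + 167 kg = 6,567 kg (over)
Week 36–Week 41: 76 kg + 3,231 kg + 1,268 kg + 1,438 kg + 167 kg + 33 kg = 6,213 kg (under)
Week 37–Week 42: 3,231 kg + 1,268 kg + 1,438 kg + 167 kg + 33 kg + 246 kg = 6,383 kg (over)
Week 38–Week 43: 1,268 kg + 1,438 kg + 167 kg + 33 kg + 246 kg + 482 kg = 3,634 kg (under)
Week 39–Week 44: 1,438 kg + 167 kg + 33 kg + 246 kg + 482 kg + 835 kg = 3,201 kg (under)
4 windows exceed the threshold.

4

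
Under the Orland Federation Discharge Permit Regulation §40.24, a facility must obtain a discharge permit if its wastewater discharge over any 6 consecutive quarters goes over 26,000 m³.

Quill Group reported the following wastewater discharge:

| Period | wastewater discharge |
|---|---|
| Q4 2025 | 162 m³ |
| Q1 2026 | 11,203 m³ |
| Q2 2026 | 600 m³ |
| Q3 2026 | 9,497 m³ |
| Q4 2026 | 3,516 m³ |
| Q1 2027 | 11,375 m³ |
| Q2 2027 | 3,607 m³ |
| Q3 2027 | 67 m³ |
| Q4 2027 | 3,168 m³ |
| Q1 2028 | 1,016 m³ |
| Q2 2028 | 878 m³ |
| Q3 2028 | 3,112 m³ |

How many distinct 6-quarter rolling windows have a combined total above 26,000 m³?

4

Q4 2025–Q1 2027: 162 m³ + 11,203 m³ + 600 m³ + 9,497 m³ + 3,516 m³ + 11,375 m³ = 36,353 m³ (over)
Q1 2026–Q2 2027: 11,203 m³ + 600 m³ + 9,497 m³ + 3,516 m³ + 11,375 m³ + 3,607 m³ = 39,798 m³ (over)
Q2 2026–Q3 2027: 600 m³ + 9,497 m³ + 3,516 m³ + 11,375 m³ + 3,607 m³ + 67 m³ = 28,662 m³ (over)
Q3 2026–Q4 2027: 9,497 m³ + 3,516 m³ + 11,375 m³ + 3,607 m³ + 67 m³ + 3,168 m³ = 31,230 m³ (over)
Q4 2026–Q1 2028: 3,516 m³ + 11,375 m³ + 3,607 m³ + 67 m³ + 3,168 m³ + 1,016 m³ = 22,749 m³ (under)
Q1 2027–Q2 2028: 11,375 m³ + 3,607 m³ + 67 m³ + 3,168 m³ + 1,016 m³ + 878 m³ = 20,111 m³ (under)
Q2 2027–Q3 2028: 3,607 m³ + 67 m³ + 3,168 m³ + 1,016 m³ + 878 m³ + 3,112 m³ = 11,848 m³ (under)
4 windows exceed the threshold.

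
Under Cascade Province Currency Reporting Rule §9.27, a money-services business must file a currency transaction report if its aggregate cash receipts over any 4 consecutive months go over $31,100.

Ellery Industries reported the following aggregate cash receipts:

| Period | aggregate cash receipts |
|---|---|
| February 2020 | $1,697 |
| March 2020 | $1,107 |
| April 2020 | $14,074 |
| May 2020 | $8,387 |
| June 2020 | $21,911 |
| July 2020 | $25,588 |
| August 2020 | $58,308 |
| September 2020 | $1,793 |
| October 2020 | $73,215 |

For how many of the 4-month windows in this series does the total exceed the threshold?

5

February 2020–May 2020: $1,697 + $1,107 + $14,074 + $8,387 = $25,265 (under)
March 2020–June 2020: $1,107 + $14,074 + $8,387 + $21,911 = $45,479 (over)
April 2020–July 2020: $14,074 + $8,387 + $21,911 + $25,588 = $69,960 (over)
May 2020–August 2020: $8,387 + $21,911 + $25,588 + $58,308 = $114,194 (over)
June 2020–September 2020: $21,911 + $25,588 + $58,308 + $1,793 = $107,600 (over)
July 2020–October 2020: $25,588 + $58,308 + $1,793 + $73,215 = $158,904 (over)
5 windows exceed the threshold.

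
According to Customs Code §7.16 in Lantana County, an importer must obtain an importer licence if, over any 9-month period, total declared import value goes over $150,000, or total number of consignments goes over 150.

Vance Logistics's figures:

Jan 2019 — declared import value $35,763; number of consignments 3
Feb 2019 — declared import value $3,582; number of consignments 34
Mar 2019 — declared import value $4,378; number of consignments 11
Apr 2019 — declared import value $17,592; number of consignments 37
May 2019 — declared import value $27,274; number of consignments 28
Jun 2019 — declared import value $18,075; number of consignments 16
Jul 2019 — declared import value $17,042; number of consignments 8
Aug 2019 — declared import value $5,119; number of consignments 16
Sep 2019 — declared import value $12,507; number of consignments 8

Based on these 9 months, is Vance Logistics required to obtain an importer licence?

Total declared import value: $35,763 + $3,582 + $4,378 + $17,592 + $27,274 + $18,075 + $17,042 + $5,119 + $12,507 = $141,332 (≤ $150,000).
Total number of consignments: 3 + 34 + 11 + 37 + 28 + 16 + 8 + 16 + 8 = 161 (> 150).
The test is 'or': at least one threshold is exceeded.

Yes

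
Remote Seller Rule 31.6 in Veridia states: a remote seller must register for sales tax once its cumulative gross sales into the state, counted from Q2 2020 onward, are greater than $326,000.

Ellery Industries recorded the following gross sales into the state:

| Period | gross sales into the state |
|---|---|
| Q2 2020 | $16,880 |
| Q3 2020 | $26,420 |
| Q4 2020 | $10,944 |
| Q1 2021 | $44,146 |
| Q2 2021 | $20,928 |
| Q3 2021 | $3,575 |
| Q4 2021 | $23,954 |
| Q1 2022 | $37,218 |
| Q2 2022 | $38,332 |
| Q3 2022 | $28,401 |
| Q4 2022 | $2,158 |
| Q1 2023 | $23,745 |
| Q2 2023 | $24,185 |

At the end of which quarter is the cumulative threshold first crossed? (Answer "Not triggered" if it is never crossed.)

Not triggered

Through Q2 2020: $16,880
Through Q3 2020: $43,300
Through Q4 2020: $54,244
Through Q1 2021: $98,390
Through Q2 2021: $119,318
Through Q3 2021: $122,893
Through Q4 2021: $146,847
Through Q1 2022: $184,065
Through Q2 2022: $222,397
Through Q3 2022: $250,798
Through Q4 2022: $252,956
Through Q1 2023: $276,701
Through Q2 2023: $300,886
Final cumulative total $300,886 ≤ $326,000; the threshold is never exceeded.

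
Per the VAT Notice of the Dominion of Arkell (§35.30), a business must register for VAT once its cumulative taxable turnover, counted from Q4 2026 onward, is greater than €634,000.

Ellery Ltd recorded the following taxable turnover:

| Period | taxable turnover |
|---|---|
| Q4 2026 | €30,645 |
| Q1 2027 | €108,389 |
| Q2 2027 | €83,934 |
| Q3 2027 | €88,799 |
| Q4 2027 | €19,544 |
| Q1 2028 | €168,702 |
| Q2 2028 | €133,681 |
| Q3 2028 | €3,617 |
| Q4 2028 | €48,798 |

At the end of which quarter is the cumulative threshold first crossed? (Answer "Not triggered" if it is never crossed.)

Through Q4 2026: €30,645
Through Q1 2027: €139,034
Through Q2 2027: €222,968
Through Q3 2027: €311,767
Through Q4 2027: €331,311
Through Q1 2028: €500,013
Through Q2 2028: €633,694
Through Q3 2028: €637,311 ← exceeds threshold

Q3 2028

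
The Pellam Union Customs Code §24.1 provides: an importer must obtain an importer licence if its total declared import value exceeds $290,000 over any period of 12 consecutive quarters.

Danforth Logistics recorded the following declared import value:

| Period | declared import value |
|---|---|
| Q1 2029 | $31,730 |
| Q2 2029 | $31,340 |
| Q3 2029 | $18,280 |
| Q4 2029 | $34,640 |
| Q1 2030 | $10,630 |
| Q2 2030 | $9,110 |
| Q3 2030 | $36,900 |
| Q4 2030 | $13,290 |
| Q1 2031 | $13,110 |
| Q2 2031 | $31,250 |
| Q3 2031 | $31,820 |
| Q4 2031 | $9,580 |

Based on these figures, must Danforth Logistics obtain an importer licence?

No

Total declared import value: $31,730 + $31,340 + $18,280 + $34,640 + $10,630 + $9,110 + $36,900 + $13,290 + $13,110 + $31,250 + $31,820 + $9,580 = $271,680.
$271,680 ≤ $290,000, so the threshold is not exceeded.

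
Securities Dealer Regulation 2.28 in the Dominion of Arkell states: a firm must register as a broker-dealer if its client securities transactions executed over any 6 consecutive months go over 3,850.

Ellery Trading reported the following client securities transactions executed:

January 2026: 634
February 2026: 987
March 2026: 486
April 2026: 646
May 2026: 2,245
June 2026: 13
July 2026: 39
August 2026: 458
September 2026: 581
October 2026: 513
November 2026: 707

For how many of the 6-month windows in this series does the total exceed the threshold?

4

January 2026–June 2026: 634 + 987 + 486 + 646 + 2,245 + 13 = 5,011 (over)
February 2026–July 2026: 987 + 486 + 646 + 2,245 + 13 + 39 = 4,416 (over)
March 2026–August 2026: 486 + 646 + 2,245 + 13 + 39 + 458 = 3,887 (over)
April 2026–September 2026: 646 + 2,245 + 13 + 39 + 458 + 581 = 3,982 (over)
May 2026–October 2026: 2,245 + 13 + 39 + 458 + 581 + 513 = 3,849 (under)
June 2026–November 2026: 13 + 39 + 458 + 581 + 513 + 707 = 2,311 (under)
4 windows exceed the threshold.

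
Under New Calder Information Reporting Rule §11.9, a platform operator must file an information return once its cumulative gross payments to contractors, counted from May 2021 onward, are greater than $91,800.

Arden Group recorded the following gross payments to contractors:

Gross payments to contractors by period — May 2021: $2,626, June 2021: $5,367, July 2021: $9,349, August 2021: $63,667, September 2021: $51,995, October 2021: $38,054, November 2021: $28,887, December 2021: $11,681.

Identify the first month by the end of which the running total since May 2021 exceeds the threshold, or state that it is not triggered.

September 2021

Through May 2021: $2,626
Through June 2021: $7,993
Through July 2021: $17,342
Through August 2021: $81,009
Through September 2021: $133,004 ← exceeds threshold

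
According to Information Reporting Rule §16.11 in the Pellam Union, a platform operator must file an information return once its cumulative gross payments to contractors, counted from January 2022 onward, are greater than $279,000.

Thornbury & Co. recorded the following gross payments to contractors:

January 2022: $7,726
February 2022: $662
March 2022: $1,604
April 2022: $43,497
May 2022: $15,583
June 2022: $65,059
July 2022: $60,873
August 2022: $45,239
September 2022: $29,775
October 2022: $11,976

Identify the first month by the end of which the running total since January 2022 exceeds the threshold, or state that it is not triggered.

Through January 2022: $7,726
Through February 2022: $8,388
Through March 2022: $9,992
Through April 2022: $53,489
Through May 2022: $69,072
Through June 2022: $134,131
Through July 2022: $195,004
Through August 2022: $240,243
Through September 2022: $270,018
Through October 2022: $281,994 ← exceeds threshold

October 2022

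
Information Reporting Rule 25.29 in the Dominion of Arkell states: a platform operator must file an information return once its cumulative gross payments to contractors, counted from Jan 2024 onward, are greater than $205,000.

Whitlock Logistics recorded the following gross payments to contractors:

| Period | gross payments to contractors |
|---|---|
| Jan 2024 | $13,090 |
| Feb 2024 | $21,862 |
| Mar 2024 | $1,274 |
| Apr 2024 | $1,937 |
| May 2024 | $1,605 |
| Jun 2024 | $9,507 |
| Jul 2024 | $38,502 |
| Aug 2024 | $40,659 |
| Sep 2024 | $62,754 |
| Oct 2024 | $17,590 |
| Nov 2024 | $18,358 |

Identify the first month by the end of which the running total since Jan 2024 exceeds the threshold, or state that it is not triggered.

Through Jan 2024: $13,090
Through Feb 2024: $34,952
Through Mar 2024: $36,226
Through Apr 2024: $38,163
Through May 2024: $39,768
Through Jun 2024: $49,275
Through Jul 2024: $87,777
Through Aug 2024: $128,436
Through Sep 2024: $191,190
Through Oct 2024: $208,780 ← exceeds threshold

Oct 2024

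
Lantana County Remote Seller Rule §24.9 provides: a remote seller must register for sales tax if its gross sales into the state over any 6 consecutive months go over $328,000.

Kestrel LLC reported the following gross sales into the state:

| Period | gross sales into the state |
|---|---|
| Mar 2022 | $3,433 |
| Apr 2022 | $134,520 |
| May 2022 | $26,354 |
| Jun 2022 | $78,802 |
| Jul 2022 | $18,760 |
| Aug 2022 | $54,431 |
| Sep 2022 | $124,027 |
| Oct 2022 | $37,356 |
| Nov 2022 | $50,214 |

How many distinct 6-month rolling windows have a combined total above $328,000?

Mar 2022–Aug 2022: $3,433 + $134,520 + $26,354 + $78,802 + $18,760 + $54,431 = $316,300 (under)
Apr 2022–Sep 2022: $134,520 + $26,354 + $78,802 + $18,760 + $54,431 + $124,027 = $436,894 (over)
May 2022–Oct 2022: $26,354 + $78,802 + $18,760 + $54,431 + $124,027 + $37,356 = $339,730 (over)
Jun 2022–Nov 2022: $78,802 + $18,760 + $54,431 + $124,027 + $37,356 + $50,214 = $363,590 (over)
3 windows exceed the threshold.

3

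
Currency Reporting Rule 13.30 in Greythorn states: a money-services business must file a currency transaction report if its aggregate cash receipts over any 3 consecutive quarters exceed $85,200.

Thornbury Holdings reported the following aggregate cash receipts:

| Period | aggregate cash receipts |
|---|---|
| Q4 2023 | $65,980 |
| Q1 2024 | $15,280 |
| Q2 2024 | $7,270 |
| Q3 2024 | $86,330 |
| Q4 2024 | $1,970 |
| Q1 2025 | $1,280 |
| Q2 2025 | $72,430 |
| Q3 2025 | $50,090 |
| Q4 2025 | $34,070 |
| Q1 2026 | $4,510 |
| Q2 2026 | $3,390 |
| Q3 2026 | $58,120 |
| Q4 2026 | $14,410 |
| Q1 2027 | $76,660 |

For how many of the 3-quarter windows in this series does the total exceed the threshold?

Q4 2023–Q2 2024: $65,980 + $15,280 + $7,270 = $88,530 (over)
Q1 2024–Q3 2024: $15,280 + $7,270 + $86,330 = $108,880 (over)
Q2 2024–Q4 2024: $7,270 + $86,330 + $1,970 = $95,570 (over)
Q3 2024–Q1 2025: $86,330 + $1,970 + $1,280 = $89,580 (over)
Q4 2024–Q2 2025: $1,970 + $1,280 + $72,430 = $75,680 (under)
Q1 2025–Q3 2025: $1,280 + $72,430 + $50,090 = $123,800 (over)
Q2 2025–Q4 2025: $72,430 + $50,090 + $34,070 = $156,590 (over)
Q3 2025–Q1 2026: $50,090 + $34,070 + $4,510 = $88,670 (over)
Q4 2025–Q2 2026: $34,070 + $4,510 + $3,390 = $41,970 (under)
Q1 2026–Q3 2026: $4,510 + $3,390 + $58,120 = $66,020 (under)
Q2 2026–Q4 2026: $3,390 + $58,120 + $14,410 = $75,920 (under)
Q3 2026–Q1 2027: $58,120 + $14,410 + $76,660 = $149,190 (over)
8 windows exceed the threshold.

8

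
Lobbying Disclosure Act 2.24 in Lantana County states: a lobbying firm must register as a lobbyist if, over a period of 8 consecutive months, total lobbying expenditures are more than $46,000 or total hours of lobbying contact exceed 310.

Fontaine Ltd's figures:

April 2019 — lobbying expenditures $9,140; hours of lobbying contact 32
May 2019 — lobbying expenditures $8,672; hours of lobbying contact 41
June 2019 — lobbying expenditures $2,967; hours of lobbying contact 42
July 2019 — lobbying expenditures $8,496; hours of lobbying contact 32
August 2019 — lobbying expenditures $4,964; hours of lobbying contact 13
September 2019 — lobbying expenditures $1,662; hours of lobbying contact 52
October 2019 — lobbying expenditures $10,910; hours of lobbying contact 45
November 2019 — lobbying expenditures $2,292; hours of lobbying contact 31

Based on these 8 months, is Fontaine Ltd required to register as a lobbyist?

Yes

Total lobbying expenditures: $9,140 + $8,672 + $2,967 + $8,496 + $4,964 + $1,662 + $10,910 + $2,292 = $49,103 (> $46,000).
Total hours of lobbying contact: 32 + 41 + 42 + 32 + 13 + 52 + 45 + 31 = 288 (≤ 310).
The test is 'or': at least one threshold is exceeded.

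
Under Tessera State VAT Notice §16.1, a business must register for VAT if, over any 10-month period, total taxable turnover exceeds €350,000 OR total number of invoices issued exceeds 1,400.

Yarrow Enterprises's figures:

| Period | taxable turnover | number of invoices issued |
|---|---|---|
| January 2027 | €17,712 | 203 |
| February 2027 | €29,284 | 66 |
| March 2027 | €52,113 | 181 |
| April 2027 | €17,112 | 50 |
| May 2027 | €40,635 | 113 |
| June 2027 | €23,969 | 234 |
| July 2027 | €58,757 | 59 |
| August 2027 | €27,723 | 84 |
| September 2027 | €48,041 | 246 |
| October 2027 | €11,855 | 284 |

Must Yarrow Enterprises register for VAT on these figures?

Yes

Total taxable turnover: €17,712 + €29,284 + €52,113 + €17,112 + €40,635 + €23,969 + €58,757 + €27,723 + €48,041 + €11,855 = €327,201 (≤ €350,000).
Total number of invoices issued: 203 + 66 + 181 + 50 + 113 + 234 + 59 + 84 + 246 + 284 = 1,520 (> 1,400).
The test is 'or': at least one threshold is exceeded.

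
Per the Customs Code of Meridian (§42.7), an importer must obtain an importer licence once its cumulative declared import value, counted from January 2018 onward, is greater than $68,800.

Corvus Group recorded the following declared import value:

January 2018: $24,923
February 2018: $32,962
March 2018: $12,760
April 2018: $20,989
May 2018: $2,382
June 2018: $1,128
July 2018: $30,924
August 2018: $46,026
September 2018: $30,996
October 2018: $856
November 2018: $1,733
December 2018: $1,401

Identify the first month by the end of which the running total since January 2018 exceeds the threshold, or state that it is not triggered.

Through January 2018: $24,923
Through February 2018: $57,885
Through March 2018: $70,645 ← exceeds threshold

March 2018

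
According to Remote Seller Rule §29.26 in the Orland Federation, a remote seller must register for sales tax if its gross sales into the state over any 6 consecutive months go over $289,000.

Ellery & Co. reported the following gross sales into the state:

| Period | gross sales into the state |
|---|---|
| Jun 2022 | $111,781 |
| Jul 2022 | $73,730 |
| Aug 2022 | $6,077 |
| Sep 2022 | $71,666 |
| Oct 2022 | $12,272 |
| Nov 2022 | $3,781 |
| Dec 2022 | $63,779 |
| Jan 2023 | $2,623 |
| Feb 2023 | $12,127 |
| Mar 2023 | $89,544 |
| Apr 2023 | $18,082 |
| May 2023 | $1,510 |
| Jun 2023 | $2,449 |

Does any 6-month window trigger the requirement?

Jun 2022–Nov 2022: $111,781 + $73,730 + $6,077 + $71,666 + $12,272 + $3,781 = $279,307 (under)
Jul 2022–Dec 2022: $73,730 + $6,077 + $71,666 + $12,272 + $3,781 + $63,779 = $231,305 (under)
Aug 2022–Jan 2023: $6,077 + $71,666 + $12,272 + $3,781 + $63,779 + $2,623 = $160,198 (under)
Sep 2022–Feb 2023: $71,666 + $12,272 + $3,781 + $63,779 + $2,623 + $12,127 = $166,248 (under)
Oct 2022–Mar 2023: $12,272 + $3,781 + $63,779 + $2,623 + $12,127 + $89,544 = $184,126 (under)
Nov 2022–Apr 2023: $3,781 + $63,779 + $2,623 + $12,127 + $89,544 + $18,082 = $189,936 (under)
Dec 2022–May 2023: $63,779 + $2,623 + $12,127 + $89,544 + $18,082 + $1,510 = $187,665 (under)
Jan 2023–Jun 2023: $2,623 + $12,127 + $89,544 + $18,082 + $1,510 + $2,449 = $126,335 (under)
No window exceeds $289,000.

No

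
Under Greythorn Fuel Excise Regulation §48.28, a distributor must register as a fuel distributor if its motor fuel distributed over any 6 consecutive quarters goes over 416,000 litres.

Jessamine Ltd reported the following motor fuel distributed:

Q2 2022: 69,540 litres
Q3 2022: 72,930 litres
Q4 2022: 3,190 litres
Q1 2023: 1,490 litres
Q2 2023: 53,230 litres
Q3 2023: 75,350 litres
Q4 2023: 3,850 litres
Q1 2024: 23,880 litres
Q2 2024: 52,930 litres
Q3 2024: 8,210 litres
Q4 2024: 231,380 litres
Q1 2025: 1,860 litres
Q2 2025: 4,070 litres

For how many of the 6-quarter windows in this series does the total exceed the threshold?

Q2 2022–Q3 2023: 69,540 litres + 72,930 litres + 3,190 litres + 1,490 litres + 53,230 litres + 75,350 litres = 275,730 litres (under)
Q3 2022–Q4 2023: 72,930 litres + 3,190 litres + 1,490 litres + 53,230 litres + 75,350 litres + 3,850 litres = 210,040 litres (under)
Q4 2022–Q1 2024: 3,190 litres + 1,490 litres + 53,230 litres + 75,350 litres + 3,850 litres + 23,880 litres = 160,990 litres (under)
Q1 2023–Q2 2024: 1,490 litres + 53,230 litres + 75,350 litres + 3,850 litres + 23,880 litres + 52,930 litres = 210,730 litres (under)
Q2 2023–Q3 2024: 53,230 litres + 75,350 litres + 3,850 litres + 23,880 litres + 52,930 litres + 8,210 litres = 217,450 litres (under)
Q3 2023–Q4 2024: 75,350 litres + 3,850 litres + 23,880 litres + 52,930 litres + 8,210 litres + 231,380 litres = 395,600 litres (under)
Q4 2023–Q1 2025: 3,850 litres + 23,880 litres + 52,930 litres + 8,210 litres + 231,380 litres + 1,860 litres = 322,110 litres (under)
Q1 2024–Q2 2025: 23,880 litres + 52,930 litres + 8,210 litres + 231,380 litres + 1,860 litres + 4,070 litres = 322,330 litres (under)
0 windows exceed the threshold.

0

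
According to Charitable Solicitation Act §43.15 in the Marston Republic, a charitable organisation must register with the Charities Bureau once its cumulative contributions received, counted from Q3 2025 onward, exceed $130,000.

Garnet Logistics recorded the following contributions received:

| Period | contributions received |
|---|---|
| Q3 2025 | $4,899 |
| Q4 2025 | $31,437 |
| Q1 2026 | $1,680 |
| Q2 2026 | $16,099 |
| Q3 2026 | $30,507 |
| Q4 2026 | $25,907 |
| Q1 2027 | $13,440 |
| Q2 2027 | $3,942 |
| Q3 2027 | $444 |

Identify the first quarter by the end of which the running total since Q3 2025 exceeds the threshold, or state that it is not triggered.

Not triggered

Through Q3 2025: $4,899
Through Q4 2025: $36,336
Through Q1 2026: $38,016
Through Q2 2026: $54,115
Through Q3 2026: $84,622
Through Q4 2026: $110,529
Through Q1 2027: $123,969
Through Q2 2027: $127,911
Through Q3 2027: $128,355
Final cumulative total $128,355 ≤ $130,000; the threshold is never exceeded.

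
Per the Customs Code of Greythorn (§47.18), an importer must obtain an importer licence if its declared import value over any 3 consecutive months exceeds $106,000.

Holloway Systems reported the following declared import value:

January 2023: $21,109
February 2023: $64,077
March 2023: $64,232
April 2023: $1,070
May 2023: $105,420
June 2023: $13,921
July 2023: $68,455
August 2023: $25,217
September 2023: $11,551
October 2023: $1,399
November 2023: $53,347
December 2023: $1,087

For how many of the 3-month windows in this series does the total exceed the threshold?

January 2023–March 2023: $21,109 + $64,077 + $64,232 = $149,418 (over)
February 2023–April 2023: $64,077 + $64,232 + $1,070 = $129,379 (over)
March 2023–May 2023: $64,232 + $1,070 + $105,420 = $170,722 (over)
April 2023–June 2023: $1,070 + $105,420 + $13,921 = $120,411 (over)
May 2023–July 2023: $105,420 + $13,921 + $68,455 = $187,796 (over)
June 2023–August 2023: $13,921 + $68,455 + $25,217 = $107,593 (over)
July 2023–September 2023: $68,455 + $25,217 + $11,551 = $105,223 (under)
August 2023–October 2023: $25,217 + $11,551 + $1,399 = $38,167 (under)
September 2023–November 2023: $11,551 + $1,399 + $53,347 = $66,297 (under)
October 2023–December 2023: $1,399 + $53,347 + $1,087 = $55,833 (under)
6 windows exceed the threshold.

6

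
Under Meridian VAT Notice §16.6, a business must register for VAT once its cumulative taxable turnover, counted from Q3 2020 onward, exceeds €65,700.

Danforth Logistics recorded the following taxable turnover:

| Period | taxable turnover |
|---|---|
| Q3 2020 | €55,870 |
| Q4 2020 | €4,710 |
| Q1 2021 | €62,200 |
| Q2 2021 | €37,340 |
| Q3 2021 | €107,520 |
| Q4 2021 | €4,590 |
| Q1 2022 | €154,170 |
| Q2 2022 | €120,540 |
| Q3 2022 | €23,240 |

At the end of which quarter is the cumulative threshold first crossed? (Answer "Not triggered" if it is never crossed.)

Through Q3 2020: €55,870
Through Q4 2020: €60,580
Through Q1 2021: €122,780 ← exceeds threshold

Q1 2021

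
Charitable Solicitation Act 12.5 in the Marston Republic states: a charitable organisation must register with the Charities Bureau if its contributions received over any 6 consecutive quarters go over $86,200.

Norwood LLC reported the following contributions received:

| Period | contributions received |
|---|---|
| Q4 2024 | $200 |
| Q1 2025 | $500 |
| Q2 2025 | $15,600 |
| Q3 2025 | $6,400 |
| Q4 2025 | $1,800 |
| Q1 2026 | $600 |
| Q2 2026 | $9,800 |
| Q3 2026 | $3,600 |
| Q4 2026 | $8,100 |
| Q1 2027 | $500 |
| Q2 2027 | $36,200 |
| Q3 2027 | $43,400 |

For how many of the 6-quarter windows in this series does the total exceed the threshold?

1

Q4 2024–Q1 2026: $200 + $500 + $15,600 + $6,400 + $1,800 + $600 = $25,100 (under)
Q1 2025–Q2 2026: $500 + $15,600 + $6,400 + $1,800 + $600 + $9,800 = $34,700 (under)
Q2 2025–Q3 2026: $15,600 + $6,400 + $1,800 + $600 + $9,800 + $3,600 = $37,800 (under)
Q3 2025–Q4 2026: $6,400 + $1,800 + $600 + $9,800 + $3,600 + $8,100 = $30,300 (under)
Q4 2025–Q1 2027: $1,800 + $600 + $9,800 + $3,600 + $8,100 + $500 = $24,400 (under)
Q1 2026–Q2 2027: $600 + $9,800 + $3,600 + $8,100 + $500 + $36,200 = $58,800 (under)
Q2 2026–Q3 2027: $9,800 + $3,600 + $8,100 + $500 + $36,200 + $43,400 = $101,600 (over)
1 window exceeds the threshold.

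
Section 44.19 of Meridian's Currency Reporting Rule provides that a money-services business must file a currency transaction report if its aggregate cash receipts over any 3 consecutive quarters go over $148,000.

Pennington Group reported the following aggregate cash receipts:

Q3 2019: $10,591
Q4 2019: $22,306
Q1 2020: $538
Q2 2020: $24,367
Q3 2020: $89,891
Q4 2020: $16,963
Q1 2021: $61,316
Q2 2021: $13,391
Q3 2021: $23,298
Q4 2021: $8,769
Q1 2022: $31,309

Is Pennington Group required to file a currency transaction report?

Q3 2019–Q1 2020: $10,591 + $22,306 + $538 = $33,435 (under)
Q4 2019–Q2 2020: $22,306 + $538 + $24,367 = $47,211 (under)
Q1 2020–Q3 2020: $538 + $24,367 + $89,891 = $114,796 (under)
Q2 2020–Q4 2020: $24,367 + $89,891 + $16,963 = $131,221 (under)
Q3 2020–Q1 2021: $89,891 + $16,963 + $61,316 = $168,170 (over)
Q4 2020–Q2 2021: $16,963 + $61,316 + $13,391 = $91,670 (under)
Q1 2021–Q3 2021: $61,316 + $13,391 + $23,298 = $98,005 (under)
Q2 2021–Q4 2021: $13,391 + $23,298 + $8,769 = $45,458 (under)
Q3 2021–Q1 2022: $23,298 + $8,769 + $31,309 = $63,376 (under)
At least one window exceeds $148,000.

Yes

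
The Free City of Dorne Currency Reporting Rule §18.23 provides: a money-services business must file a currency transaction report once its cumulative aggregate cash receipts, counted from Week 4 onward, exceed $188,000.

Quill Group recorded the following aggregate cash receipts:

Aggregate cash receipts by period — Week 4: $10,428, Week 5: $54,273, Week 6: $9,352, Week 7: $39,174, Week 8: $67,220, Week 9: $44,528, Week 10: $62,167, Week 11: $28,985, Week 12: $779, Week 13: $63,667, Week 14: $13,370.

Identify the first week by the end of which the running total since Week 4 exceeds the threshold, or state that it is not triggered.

Through Week 4: $10,428
Through Week 5: $64,701
Through Week 6: $74,053
Through Week 7: $113,227
Through Week 8: $180,447
Through Week 9: $224,975 ← exceeds threshold

Week 9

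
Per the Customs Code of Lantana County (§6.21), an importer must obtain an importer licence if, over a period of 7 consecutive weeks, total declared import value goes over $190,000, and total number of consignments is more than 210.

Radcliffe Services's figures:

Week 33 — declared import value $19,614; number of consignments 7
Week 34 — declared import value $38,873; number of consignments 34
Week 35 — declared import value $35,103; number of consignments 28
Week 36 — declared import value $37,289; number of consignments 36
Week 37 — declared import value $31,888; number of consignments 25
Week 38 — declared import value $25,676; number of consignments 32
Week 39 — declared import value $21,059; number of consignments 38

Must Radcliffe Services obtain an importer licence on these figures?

Total declared import value: $19,614 + $38,873 + $35,103 + $37,289 + $31,888 + $25,676 + $21,059 = $209,502 (> $190,000).
Total number of consignments: 7 + 34 + 28 + 36 + 25 + 32 + 38 = 200 (≤ 210).
The test is 'and': the rule requires both, and at least one is not exceeded.

No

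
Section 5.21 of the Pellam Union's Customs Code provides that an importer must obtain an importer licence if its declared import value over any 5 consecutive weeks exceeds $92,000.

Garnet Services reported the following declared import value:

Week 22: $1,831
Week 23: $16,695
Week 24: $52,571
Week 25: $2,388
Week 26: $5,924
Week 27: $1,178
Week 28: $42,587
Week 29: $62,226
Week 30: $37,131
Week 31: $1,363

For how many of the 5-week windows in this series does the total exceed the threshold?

Week 22–Week 26: $1,831 + $16,695 + $52,571 + $2,388 + $5,924 = $79,409 (under)
Week 23–Week 27: $16,695 + $52,571 + $2,388 + $5,924 + $1,178 = $78,756 (under)
Week 24–Week 28: $52,571 + $2,388 + $5,924 + $1,178 + $42,587 = $104,648 (over)
Week 25–Week 29: $2,388 + $5,924 + $1,178 + $42,587 + $62,226 = $114,303 (over)
Week 26–Week 30: $5,924 + $1,178 + $42,587 + $62,226 + $37,131 = $149,046 (over)
Week 27–Week 31: $1,178 + $42,587 + $62,226 + $37,131 + $1,363 = $144,485 (over)
4 windows exceed the threshold.

4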